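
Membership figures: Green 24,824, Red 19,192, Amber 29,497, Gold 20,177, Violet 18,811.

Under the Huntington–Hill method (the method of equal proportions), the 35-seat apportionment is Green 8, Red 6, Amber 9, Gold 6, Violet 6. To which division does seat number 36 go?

Gold

Priority for the next seat is population ÷ (√(s·(s+1))).
Priorities: Green 2925.536, Red 2961.390, Amber 3109.257, Gold 3113.379, Violet 2902.600.
Highest priority: Gold.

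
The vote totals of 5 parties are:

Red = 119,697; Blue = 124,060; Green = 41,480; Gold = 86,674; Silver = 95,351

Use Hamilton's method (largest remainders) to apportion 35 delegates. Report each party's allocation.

Total 467262; standard divisor 467262/35 ≈ 13350.343.
Standard quotas: Red 8.9658, Blue 9.2926, Green 3.1070, Gold 6.4923, Silver 7.1422.
Lower quotas: Red 8, Blue 9, Green 3, Gold 6, Silver 7 (sum 33, leaving 2 seats).
Remainders in descending order: Red 0.9658, Gold 0.4923, Blue 0.2926, Silver 0.1422, Green 0.1070.
Largest remainders: Red, Gold receive the extra seats.

Red=9, Blue=9, Green=3, Gold=7, Silver=7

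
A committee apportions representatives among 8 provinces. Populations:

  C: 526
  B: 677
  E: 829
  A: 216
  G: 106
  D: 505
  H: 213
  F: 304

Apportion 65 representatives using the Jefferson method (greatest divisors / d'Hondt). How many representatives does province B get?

13

Standard divisor 3376/65 ≈ 51.938; standard quotas: C 10.127, B 13.035, E 15.961, A 4.159, G 2.041, D 9.723, H 4.101, F 5.853.
Rounding down gives 10, 13, 15, 4, 2, 9, 4, 5 = 62 seats, so the divisor must be adjusted.
With modified divisor 50: modified quotas C 10.520, B 13.540, E 16.580, A 4.320, G 2.120, D 10.100, H 4.260, F 6.080.
Rounding down: C 10, B 13, E 16, A 4, G 2, D 10, H 4, F 6 (total 65).
B receives 13.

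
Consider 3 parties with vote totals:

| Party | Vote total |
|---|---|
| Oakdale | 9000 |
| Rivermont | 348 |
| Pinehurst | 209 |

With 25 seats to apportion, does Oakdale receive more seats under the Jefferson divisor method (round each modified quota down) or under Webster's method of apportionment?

Jefferson

Jefferson: Oakdale 25, Rivermont 0, Pinehurst 0.
Webster: Oakdale 23, Rivermont 1, Pinehurst 1.
Oakdale gets 25 under Jefferson and 23 under Webster.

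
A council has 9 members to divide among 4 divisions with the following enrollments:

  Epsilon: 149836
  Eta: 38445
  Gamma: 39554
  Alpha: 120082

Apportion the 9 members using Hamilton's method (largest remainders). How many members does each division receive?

Standard divisor: 347917 ÷ 9 ≈ 38657.444.
Standard quotas: Epsilon 3.8760, Eta 0.9945, Gamma 1.0232, Alpha 3.1063.
Lower quotas: Epsilon 3, Eta 0, Gamma 1, Alpha 3 (sum 7, leaving 2 seats).
Remainders in descending order: Eta 0.9945, Epsilon 0.8760, Alpha 0.1063, Gamma 0.0232.
The surplus seats go to Eta, Epsilon.

Epsilon 4, Eta 1, Gamma 1, Alpha 3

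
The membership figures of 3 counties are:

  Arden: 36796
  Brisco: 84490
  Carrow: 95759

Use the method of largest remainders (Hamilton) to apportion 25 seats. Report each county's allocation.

Arden 4, Brisco 10, Carrow 11

Total 217045; standard divisor 217045/25 ≈ 8681.8.
Standard quotas: Arden 4.2383, Brisco 9.7319, Carrow 11.0299.
Lower quotas: Arden 4, Brisco 9, Carrow 11 (sum 24, leaving 1 seat).
Remainders in descending order: Brisco 0.7319, Arden 0.2383, Carrow 0.0299.
Largest remainder: Brisco receives the extra seat.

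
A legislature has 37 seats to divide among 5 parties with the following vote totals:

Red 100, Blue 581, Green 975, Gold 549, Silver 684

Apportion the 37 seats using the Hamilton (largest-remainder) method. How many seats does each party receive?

Red=1, Blue=7, Green=13, Gold=7, Silver=9

Standard divisor: 2889 ÷ 37 ≈ 78.081.
Standard quotas: Red 1.281, Blue 7.441, Green 12.487, Gold 7.031, Silver 8.760.
Lower quotas: Red 1, Blue 7, Green 12, Gold 7, Silver 8 (sum 35, leaving 2 seats).
Remainders in descending order: Silver 0.760, Green 0.487, Blue 0.441, Red 0.281, Gold 0.031.
The surplus seats go to Silver, Green.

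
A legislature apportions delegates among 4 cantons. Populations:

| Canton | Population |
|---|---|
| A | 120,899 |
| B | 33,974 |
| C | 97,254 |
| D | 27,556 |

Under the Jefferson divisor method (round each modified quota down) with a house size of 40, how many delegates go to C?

14

Standard divisor 279683/40 ≈ 6992.075; standard quotas: A 17.291, B 4.859, C 13.909, D 3.941.
Rounding down gives 17, 4, 13, 3 = 37 seats, so the divisor must be adjusted.
With modified divisor 6760: modified quotas A 17.884, B 5.026, C 14.387, D 4.076.
Rounding down: A 17, B 5, C 14, D 4 (total 40).
C receives 14.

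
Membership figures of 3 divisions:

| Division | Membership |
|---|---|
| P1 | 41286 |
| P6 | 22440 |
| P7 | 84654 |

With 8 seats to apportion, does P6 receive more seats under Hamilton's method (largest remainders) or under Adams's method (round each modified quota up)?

Adams

Hamilton: P1 2, P6 1, P7 5.
Adams: P1 2, P6 2, P7 4.
P6 gets 1 under Hamilton and 2 under Adams.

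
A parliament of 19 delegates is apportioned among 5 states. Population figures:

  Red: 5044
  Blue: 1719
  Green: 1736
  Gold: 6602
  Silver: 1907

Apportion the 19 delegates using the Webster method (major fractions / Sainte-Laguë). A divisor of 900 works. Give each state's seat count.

Red 6, Blue 2, Green 2, Gold 7, Silver 2

With modified divisor 900: modified quotas Red 5.604, Blue 1.910, Green 1.929, Gold 7.336, Silver 2.119.
Rounding to the nearest integer: Red 6, Blue 2, Green 2, Gold 7, Silver 2 (total 19).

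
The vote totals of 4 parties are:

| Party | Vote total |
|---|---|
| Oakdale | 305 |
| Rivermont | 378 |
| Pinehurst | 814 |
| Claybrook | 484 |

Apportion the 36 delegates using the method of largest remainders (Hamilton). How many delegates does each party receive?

Standard divisor: 1981 ÷ 36 ≈ 55.028.
Standard quotas: Oakdale 5.543, Rivermont 6.869, Pinehurst 14.793, Claybrook 8.796.
Lower quotas: Oakdale 5, Rivermont 6, Pinehurst 14, Claybrook 8 (sum 33, leaving 3 seats).
Remainders in descending order: Rivermont 0.869, Claybrook 0.796, Pinehurst 0.793, Oakdale 0.543.
Largest remainders: Rivermont, Claybrook, Pinehurst receive the extra seats.

Oakdale: 5, Rivermont: 7, Pinehurst: 15, Claybrook: 9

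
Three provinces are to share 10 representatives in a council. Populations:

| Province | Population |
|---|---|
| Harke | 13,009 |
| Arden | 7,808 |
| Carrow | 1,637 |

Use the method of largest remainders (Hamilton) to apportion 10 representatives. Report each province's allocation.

Standard divisor: 22454 ÷ 10 ≈ 2245.4.
Standard quotas: Harke 5.7936, Arden 3.4773, Carrow 0.7290.
Lower quotas: Harke 5, Arden 3, Carrow 0 (sum 8, leaving 2 seats).
Remainders in descending order: Harke 0.7936, Carrow 0.7290, Arden 0.4773.
Largest remainders: Harke, Carrow receive the extra seats.

Harke 6, Arden 3, Carrow 1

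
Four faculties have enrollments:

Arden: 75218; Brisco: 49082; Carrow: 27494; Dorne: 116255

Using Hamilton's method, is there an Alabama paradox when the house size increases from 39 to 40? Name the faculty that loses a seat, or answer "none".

none

At 39 seats: Arden 11, Brisco 7, Carrow 4, Dorne 17.
At 40 seats: Arden 11, Brisco 7, Carrow 4, Dorne 18.
No faculty's allocation decreased.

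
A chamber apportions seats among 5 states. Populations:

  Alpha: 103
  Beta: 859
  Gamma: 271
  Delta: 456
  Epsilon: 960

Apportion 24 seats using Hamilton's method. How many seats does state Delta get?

4

The standard divisor is 2649/24 ≈ 110.375.
Standard quotas: Alpha 0.933, Beta 7.783, Gamma 2.455, Delta 4.131, Epsilon 8.698.
Lower quotas: Alpha 0, Beta 7, Gamma 2, Delta 4, Epsilon 8 (sum 21, leaving 3 seats).
Remainders in descending order: Alpha 0.933, Beta 0.783, Epsilon 0.698, Gamma 0.455, Delta 0.131.
Largest remainders: Alpha, Beta, Epsilon receive the extra seats.
Delta receives 4.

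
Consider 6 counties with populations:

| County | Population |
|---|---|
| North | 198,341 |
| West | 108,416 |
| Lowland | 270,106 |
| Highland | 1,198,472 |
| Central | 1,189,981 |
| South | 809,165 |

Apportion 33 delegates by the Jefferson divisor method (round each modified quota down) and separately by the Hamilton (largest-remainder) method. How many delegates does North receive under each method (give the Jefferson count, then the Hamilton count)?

Jefferson: North 1, West 1, Lowland 2, Highland 11, Central 11, South 7.
Hamilton: North 2, West 1, Lowland 2, Highland 11, Central 10, South 7.
North gets 1 under Jefferson and 2 under Hamilton.

1 and 2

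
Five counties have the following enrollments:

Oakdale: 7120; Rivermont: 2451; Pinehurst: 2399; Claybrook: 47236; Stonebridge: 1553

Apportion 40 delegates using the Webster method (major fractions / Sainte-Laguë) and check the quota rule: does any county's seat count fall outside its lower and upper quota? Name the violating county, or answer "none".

Standard quotas: Oakdale 4.687, Rivermont 1.614, Pinehurst 1.579, Claybrook 31.097, Stonebridge 1.022.
Webster allocation: Oakdale 5, Rivermont 2, Pinehurst 2, Claybrook 30, Stonebridge 1.
Claybrook has quota 31.097 (lower 31, upper 32) but receives 30 — outside the quota interval.

Claybrook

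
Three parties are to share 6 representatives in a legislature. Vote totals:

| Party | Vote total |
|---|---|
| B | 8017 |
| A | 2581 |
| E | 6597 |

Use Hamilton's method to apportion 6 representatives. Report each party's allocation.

Total 17195; standard divisor 17195/6 ≈ 2865.833.
Standard quotas: B 2.7974, A 0.9006, E 2.3019.
Lower quotas: B 2, A 0, E 2 (sum 4, leaving 2 seats).
Remainders in descending order: A 0.9006, B 0.7974, E 0.3019.
The surplus seats go to A, B.

B: 3, A: 1, E: 2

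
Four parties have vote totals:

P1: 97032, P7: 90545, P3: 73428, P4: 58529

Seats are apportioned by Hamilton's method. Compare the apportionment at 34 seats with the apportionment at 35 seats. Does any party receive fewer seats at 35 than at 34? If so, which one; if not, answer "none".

At 34 seats: P1 10, P7 10, P3 8, P4 6.
At 35 seats: P1 11, P7 10, P3 8, P4 6.
No party's allocation decreased.

none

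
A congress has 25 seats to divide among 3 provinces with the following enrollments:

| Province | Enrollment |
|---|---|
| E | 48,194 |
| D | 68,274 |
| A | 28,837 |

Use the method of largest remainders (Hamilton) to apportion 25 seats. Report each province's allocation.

E: 8, D: 12, A: 5

The standard divisor is 145305/25 ≈ 5812.2.
Standard quotas: E 8.2919, D 11.7467, A 4.9615.
Lower quotas: E 8, D 11, A 4 (sum 23, leaving 2 seats).
Remainders in descending order: A 0.9615, D 0.7467, E 0.2919.
Largest remainders: A, D receive the extra seats.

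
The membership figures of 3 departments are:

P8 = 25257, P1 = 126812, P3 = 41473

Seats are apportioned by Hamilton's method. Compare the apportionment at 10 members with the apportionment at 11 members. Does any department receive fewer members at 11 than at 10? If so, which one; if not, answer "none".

none

At 10 seats: P8 1, P1 7, P3 2.
At 11 seats: P8 2, P1 7, P3 2.
No department's allocation decreased.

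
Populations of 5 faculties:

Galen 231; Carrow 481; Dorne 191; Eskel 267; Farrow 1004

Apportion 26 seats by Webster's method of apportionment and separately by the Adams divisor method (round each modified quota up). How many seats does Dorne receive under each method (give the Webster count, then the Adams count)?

Webster: Galen 3, Carrow 6, Dorne 2, Eskel 3, Farrow 12.
Adams: Galen 3, Carrow 6, Dorne 3, Eskel 3, Farrow 11.
Dorne gets 2 under Webster and 3 under Adams.

2 and 3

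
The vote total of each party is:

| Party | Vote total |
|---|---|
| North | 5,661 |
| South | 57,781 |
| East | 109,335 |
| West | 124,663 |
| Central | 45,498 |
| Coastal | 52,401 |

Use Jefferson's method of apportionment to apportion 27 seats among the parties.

North: 0; South: 4; East: 8; West: 9; Central: 3; Coastal: 3

Standard divisor 395339/27 ≈ 14642.185; standard quotas: North 0.387, South 3.946, East 7.467, West 8.514, Central 3.107, Coastal 3.579.
Rounding down gives 0, 3, 7, 8, 3, 3 = 24 seats, so the divisor must be adjusted.
With modified divisor 13400: modified quotas North 0.422, South 4.312, East 8.159, West 9.303, Central 3.395, Coastal 3.911.
Rounding down: North 0, South 4, East 8, West 9, Central 3, Coastal 3 (total 27).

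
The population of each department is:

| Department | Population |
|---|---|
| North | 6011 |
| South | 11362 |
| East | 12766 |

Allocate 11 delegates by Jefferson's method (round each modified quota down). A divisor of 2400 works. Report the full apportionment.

With modified divisor 2400: modified quotas North 2.505, South 4.734, East 5.319.
Rounding down: North 2, South 4, East 5 (total 11).

North 2, South 4, East 5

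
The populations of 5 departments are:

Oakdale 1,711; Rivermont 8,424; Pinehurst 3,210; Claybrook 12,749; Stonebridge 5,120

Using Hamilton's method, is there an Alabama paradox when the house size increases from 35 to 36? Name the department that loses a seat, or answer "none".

Pinehurst

At 35 seats: Oakdale 2, Rivermont 9, Pinehurst 4, Claybrook 14, Stonebridge 6.
At 36 seats: Oakdale 2, Rivermont 10, Pinehurst 3, Claybrook 15, Stonebridge 6.
Pinehurst drops from 4 to 3.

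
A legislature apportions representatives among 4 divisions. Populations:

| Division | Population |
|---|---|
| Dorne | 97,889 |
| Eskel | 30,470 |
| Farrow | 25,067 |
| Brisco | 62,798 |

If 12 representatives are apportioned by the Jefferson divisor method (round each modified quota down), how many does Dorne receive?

6

Standard divisor 216224/12 ≈ 18018.667; standard quotas: Dorne 5.433, Eskel 1.691, Farrow 1.391, Brisco 3.485.
Rounding down gives 5, 1, 1, 3 = 10 seats, so the divisor must be adjusted.
With modified divisor 15500: modified quotas Dorne 6.315, Eskel 1.966, Farrow 1.617, Brisco 4.051.
Rounding down: Dorne 6, Eskel 1, Farrow 1, Brisco 4 (total 12).
Dorne receives 6.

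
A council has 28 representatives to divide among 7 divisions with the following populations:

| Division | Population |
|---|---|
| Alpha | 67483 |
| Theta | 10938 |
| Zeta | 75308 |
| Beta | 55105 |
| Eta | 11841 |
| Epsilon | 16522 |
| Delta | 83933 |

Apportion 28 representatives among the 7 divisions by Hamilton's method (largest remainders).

Alpha: 6; Theta: 1; Zeta: 7; Beta: 5; Eta: 1; Epsilon: 1; Delta: 7

Standard divisor: 321130 ÷ 28 ≈ 11468.929.
Standard quotas: Alpha 5.8840, Theta 0.9537, Zeta 6.5663, Beta 4.8047, Eta 1.0324, Epsilon 1.4406, Delta 7.3183.
Lower quotas: Alpha 5, Theta 0, Zeta 6, Beta 4, Eta 1, Epsilon 1, Delta 7 (sum 24, leaving 4 seats).
Remainders in descending order: Theta 0.9537, Alpha 0.8840, Beta 0.8047, Zeta 0.5663, Epsilon 0.4406, Delta 0.3183, Eta 0.0324.
The surplus seats go to Theta, Alpha, Beta, Zeta.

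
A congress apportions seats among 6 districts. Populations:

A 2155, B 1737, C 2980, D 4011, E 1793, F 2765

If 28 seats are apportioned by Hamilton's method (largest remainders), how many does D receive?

Total 15441; standard divisor 15441/28 ≈ 551.464.
Standard quotas: A 3.908, B 3.150, C 5.404, D 7.273, E 3.251, F 5.014.
Lower quotas: A 3, B 3, C 5, D 7, E 3, F 5 (sum 26, leaving 2 seats).
Remainders in descending order: A 0.908, C 0.404, D 0.273, E 0.251, B 0.150, F 0.014.
Largest remainders: A, C receive the extra seats.
D receives 7.

7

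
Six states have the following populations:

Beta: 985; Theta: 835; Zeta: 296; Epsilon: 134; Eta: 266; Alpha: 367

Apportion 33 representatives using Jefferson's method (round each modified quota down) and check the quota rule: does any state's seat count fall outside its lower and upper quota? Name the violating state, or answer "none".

Standard quotas: Beta 11.275, Theta 9.558, Zeta 3.388, Epsilon 1.534, Eta 3.045, Alpha 4.201.
Jefferson allocation: Beta 12, Theta 10, Zeta 3, Epsilon 1, Eta 3, Alpha 4.
Every allocation lies between the lower and upper quota.

none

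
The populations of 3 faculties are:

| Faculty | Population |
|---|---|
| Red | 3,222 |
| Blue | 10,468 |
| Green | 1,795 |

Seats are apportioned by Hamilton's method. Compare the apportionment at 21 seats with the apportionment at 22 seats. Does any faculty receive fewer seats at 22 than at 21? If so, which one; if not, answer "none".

Green

At 21 seats: Red 4, Blue 14, Green 3.
At 22 seats: Red 5, Blue 15, Green 2.
Green drops from 3 to 2.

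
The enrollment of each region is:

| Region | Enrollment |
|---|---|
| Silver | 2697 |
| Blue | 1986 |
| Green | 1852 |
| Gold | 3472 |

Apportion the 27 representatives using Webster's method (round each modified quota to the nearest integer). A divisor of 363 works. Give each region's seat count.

Silver: 7, Blue: 5, Green: 5, Gold: 10

With modified divisor 363: modified quotas Silver 7.430, Blue 5.471, Green 5.102, Gold 9.565.
Rounding to the nearest integer: Silver 7, Blue 5, Green 5, Gold 10 (total 27).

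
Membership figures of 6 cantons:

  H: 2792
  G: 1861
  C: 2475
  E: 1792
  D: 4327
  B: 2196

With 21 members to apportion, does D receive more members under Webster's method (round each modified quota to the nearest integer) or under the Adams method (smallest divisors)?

Webster

Webster: H 4, G 3, C 3, E 2, D 6, B 3.
Adams: H 4, G 3, C 3, E 3, D 5, B 3.
D gets 6 under Webster and 5 under Adams.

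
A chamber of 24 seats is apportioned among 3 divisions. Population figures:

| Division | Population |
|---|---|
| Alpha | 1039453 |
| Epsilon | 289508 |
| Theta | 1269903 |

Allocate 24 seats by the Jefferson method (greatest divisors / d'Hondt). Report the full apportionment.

Standard divisor 2598864/24 ≈ 108286; standard quotas: Alpha 9.599, Epsilon 2.674, Theta 11.727.
Rounding down gives 9, 2, 11 = 22 seats, so the divisor must be adjusted.
With modified divisor 100800: modified quotas Alpha 10.312, Epsilon 2.872, Theta 12.598.
Rounding down: Alpha 10, Epsilon 2, Theta 12 (total 24).

Alpha: 10, Epsilon: 2, Theta: 12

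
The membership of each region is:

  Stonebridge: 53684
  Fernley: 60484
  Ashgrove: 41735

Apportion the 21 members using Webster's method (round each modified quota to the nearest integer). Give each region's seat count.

Stonebridge 7, Fernley 8, Ashgrove 6

Standard divisor 155903/21 ≈ 7423.952; standard quotas: Stonebridge 7.231, Fernley 8.147, Ashgrove 5.622.
Rounding to the nearest integer gives Stonebridge 7, Fernley 8, Ashgrove 6 — total 21, matching the house size, so no adjustment is needed.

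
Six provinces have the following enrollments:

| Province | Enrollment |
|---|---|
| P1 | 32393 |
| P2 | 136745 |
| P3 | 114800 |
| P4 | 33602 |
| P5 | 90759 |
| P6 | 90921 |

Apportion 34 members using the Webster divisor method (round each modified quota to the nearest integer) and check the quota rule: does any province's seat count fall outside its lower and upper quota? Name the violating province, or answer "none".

none

Standard quotas: P1 2.206, P2 9.313, P3 7.819, P4 2.289, P5 6.181, P6 6.192.
Webster allocation: P1 2, P2 10, P3 8, P4 2, P5 6, P6 6.
Every allocation lies between the lower and upper quota.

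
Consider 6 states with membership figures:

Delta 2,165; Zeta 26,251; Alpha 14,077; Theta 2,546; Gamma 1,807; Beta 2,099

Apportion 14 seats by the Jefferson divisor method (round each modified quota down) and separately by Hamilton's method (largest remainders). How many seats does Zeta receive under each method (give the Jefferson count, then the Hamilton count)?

Jefferson: Delta 0, Zeta 9, Alpha 5, Theta 0, Gamma 0, Beta 0.
Hamilton: Delta 1, Zeta 7, Alpha 4, Theta 1, Gamma 0, Beta 1.
Zeta gets 9 under Jefferson and 7 under Hamilton.

9 and 7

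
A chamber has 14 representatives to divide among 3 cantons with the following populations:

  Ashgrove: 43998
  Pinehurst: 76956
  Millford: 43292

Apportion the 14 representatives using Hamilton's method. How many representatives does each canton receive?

Total 164246; standard divisor 164246/14 ≈ 11731.857.
Standard quotas: Ashgrove 3.7503, Pinehurst 6.5596, Millford 3.6901.
Lower quotas: Ashgrove 3, Pinehurst 6, Millford 3 (sum 12, leaving 2 seats).
Remainders in descending order: Ashgrove 0.7503, Millford 0.6901, Pinehurst 0.5596.
Largest remainders: Ashgrove, Millford receive the extra seats.

Ashgrove 4; Pinehurst 6; Millford 4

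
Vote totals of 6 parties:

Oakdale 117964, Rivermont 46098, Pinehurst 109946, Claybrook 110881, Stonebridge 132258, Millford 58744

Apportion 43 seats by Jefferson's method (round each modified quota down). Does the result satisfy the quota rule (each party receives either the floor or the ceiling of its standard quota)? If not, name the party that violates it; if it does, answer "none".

Standard quotas: Oakdale 8.808, Rivermont 3.442, Pinehurst 8.209, Claybrook 8.279, Stonebridge 9.875, Millford 4.386.
Jefferson allocation: Oakdale 9, Rivermont 3, Pinehurst 8, Claybrook 9, Stonebridge 10, Millford 4.
Every allocation lies between the lower and upper quota.

none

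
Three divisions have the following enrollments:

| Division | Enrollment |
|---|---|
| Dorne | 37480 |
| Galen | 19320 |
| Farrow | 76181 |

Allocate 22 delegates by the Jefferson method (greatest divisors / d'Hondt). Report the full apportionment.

Dorne 6, Galen 3, Farrow 13

Standard divisor 132981/22 ≈ 6044.591; standard quotas: Dorne 6.201, Galen 3.196, Farrow 12.603.
Rounding down gives 6, 3, 12 = 21 seats, so the divisor must be adjusted.
With modified divisor 5700: modified quotas Dorne 6.575, Galen 3.389, Farrow 13.365.
Rounding down: Dorne 6, Galen 3, Farrow 13 (total 22).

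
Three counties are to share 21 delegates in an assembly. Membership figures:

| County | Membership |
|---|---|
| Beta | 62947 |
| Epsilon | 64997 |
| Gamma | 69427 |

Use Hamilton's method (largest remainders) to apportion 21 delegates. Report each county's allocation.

Beta: 7, Epsilon: 7, Gamma: 7

The standard divisor is 197371/21 ≈ 9398.619.
Standard quotas: Beta 6.6975, Epsilon 6.9156, Gamma 7.3869.
Lower quotas: Beta 6, Epsilon 6, Gamma 7 (sum 19, leaving 2 seats).
Remainders in descending order: Epsilon 0.9156, Beta 0.6975, Gamma 0.3869.
Largest remainders: Epsilon, Beta receive the extra seats.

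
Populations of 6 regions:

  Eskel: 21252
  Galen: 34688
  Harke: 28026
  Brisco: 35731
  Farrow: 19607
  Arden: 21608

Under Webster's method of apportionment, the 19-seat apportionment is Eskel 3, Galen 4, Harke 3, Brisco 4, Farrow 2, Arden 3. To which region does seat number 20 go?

Harke

Priority for the next seat is population ÷ (current seats + 0.5).
Priorities: Eskel 6072.000, Galen 7708.444, Harke 8007.429, Brisco 7940.222, Farrow 7842.800, Arden 6173.714.
Highest priority: Harke.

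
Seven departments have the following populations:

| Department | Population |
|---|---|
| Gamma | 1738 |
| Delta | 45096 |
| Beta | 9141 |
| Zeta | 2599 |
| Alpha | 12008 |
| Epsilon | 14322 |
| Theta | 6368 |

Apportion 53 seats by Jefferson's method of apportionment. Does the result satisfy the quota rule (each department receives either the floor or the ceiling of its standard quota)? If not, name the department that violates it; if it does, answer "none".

Delta

Standard quotas: Gamma 1.009, Delta 26.186, Beta 5.308, Zeta 1.509, Alpha 6.973, Epsilon 8.317, Theta 3.698.
Jefferson allocation: Gamma 1, Delta 28, Beta 5, Zeta 1, Alpha 7, Epsilon 8, Theta 3.
Delta has quota 26.186 (lower 26, upper 27) but receives 28 — outside the quota interval.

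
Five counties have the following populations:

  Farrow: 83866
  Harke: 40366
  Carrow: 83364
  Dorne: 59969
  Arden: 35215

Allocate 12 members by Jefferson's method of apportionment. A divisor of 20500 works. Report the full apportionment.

Farrow=4, Harke=1, Carrow=4, Dorne=2, Arden=1

With modified divisor 20500: modified quotas Farrow 4.091, Harke 1.969, Carrow 4.067, Dorne 2.925, Arden 1.718.
Rounding down: Farrow 4, Harke 1, Carrow 4, Dorne 2, Arden 1 (total 12).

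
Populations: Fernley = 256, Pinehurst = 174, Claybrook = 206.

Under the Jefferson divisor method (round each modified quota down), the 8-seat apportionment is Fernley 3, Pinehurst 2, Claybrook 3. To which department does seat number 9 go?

Fernley

Priority for the next seat is population ÷ (current seats + 1).
Priorities: Fernley 64.000, Pinehurst 58.000, Claybrook 51.500.
Highest priority: Fernley.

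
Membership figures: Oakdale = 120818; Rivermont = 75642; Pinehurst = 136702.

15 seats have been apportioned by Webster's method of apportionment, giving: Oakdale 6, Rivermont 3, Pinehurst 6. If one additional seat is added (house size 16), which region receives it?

Priority for the next seat is population ÷ (current seats + 0.5).
Priorities: Oakdale 18587.385, Rivermont 21612.000, Pinehurst 21031.077.
Highest priority: Rivermont.

Rivermont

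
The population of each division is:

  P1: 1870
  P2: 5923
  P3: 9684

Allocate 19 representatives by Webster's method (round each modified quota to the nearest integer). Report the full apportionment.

Standard divisor 17477/19 ≈ 919.842; standard quotas: P1 2.033, P2 6.439, P3 10.528.
Rounding to the nearest integer gives P1 2, P2 6, P3 11 — total 19, matching the house size, so no adjustment is needed.

P1: 2; P2: 6; P3: 11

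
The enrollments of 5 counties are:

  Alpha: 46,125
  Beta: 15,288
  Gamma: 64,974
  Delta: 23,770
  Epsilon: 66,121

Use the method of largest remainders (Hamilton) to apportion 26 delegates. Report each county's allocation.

Total 216278; standard divisor 216278/26 ≈ 8318.385.
Standard quotas: Alpha 5.5449, Beta 1.8379, Gamma 7.8109, Delta 2.8575, Epsilon 7.9488.
Lower quotas: Alpha 5, Beta 1, Gamma 7, Delta 2, Epsilon 7 (sum 22, leaving 4 seats).
Remainders in descending order: Epsilon 0.9488, Delta 0.8575, Beta 0.8379, Gamma 0.8109, Alpha 0.5449.
The surplus seats go to Epsilon, Delta, Beta, Gamma.

Alpha 5, Beta 2, Gamma 8, Delta 3, Epsilon 8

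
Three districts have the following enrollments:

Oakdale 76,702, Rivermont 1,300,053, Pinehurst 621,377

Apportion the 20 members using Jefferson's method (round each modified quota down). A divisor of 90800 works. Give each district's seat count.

Oakdale 0, Rivermont 14, Pinehurst 6

With modified divisor 90800: modified quotas Oakdale 0.845, Rivermont 14.318, Pinehurst 6.843.
Rounding down: Oakdale 0, Rivermont 14, Pinehurst 6 (total 20).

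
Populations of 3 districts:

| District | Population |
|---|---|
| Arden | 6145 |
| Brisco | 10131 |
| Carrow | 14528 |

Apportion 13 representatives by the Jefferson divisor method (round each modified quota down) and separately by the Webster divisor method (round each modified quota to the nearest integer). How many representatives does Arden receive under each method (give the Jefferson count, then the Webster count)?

2 and 3

Jefferson: Arden 2, Brisco 4, Carrow 7.
Webster: Arden 3, Brisco 4, Carrow 6.
Arden gets 2 under Jefferson and 3 under Webster.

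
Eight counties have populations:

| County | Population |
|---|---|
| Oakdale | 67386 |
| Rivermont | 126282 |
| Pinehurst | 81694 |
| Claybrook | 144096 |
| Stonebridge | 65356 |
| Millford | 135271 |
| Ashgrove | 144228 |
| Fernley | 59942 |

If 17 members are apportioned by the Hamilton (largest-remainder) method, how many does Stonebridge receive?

1

Total 824255; standard divisor 824255/17 ≈ 48485.588.
Standard quotas: Oakdale 1.3898, Rivermont 2.6045, Pinehurst 1.6849, Claybrook 2.9719, Stonebridge 1.3479, Millford 2.7899, Ashgrove 2.9747, Fernley 1.2363.
Lower quotas: Oakdale 1, Rivermont 2, Pinehurst 1, Claybrook 2, Stonebridge 1, Millford 2, Ashgrove 2, Fernley 1 (sum 12, leaving 5 seats).
Remainders in descending order: Ashgrove 0.9747, Claybrook 0.9719, Millford 0.7899, Pinehurst 0.6849, Rivermont 0.6045, Oakdale 0.3898, Stonebridge 0.3479, Fernley 0.2363.
Largest remainders: Ashgrove, Claybrook, Millford, Pinehurst, Rivermont receive the extra seats.
Stonebridge receives 1.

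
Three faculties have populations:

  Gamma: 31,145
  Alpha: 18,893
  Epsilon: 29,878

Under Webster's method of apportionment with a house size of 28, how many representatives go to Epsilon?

10

Standard divisor 79916/28 ≈ 2854.143; standard quotas: Gamma 10.912, Alpha 6.620, Epsilon 10.468.
Rounding to the nearest integer gives Gamma 11, Alpha 7, Epsilon 10 — total 28, matching the house size, so no adjustment is needed.
Epsilon receives 10.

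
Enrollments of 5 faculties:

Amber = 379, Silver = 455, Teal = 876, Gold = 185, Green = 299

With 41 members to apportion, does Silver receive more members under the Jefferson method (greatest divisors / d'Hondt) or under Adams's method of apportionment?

Jefferson: Amber 7, Silver 9, Teal 17, Gold 3, Green 5.
Adams: Amber 7, Silver 8, Teal 16, Gold 4, Green 6.
Silver gets 9 under Jefferson and 8 under Adams.

Jefferson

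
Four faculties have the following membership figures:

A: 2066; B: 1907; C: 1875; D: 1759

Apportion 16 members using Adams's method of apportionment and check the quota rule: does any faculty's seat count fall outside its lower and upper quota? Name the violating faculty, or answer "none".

Standard quotas: A 4.345, B 4.011, C 3.944, D 3.700.
Adams allocation: A 4, B 4, C 4, D 4.
Every allocation lies between the lower and upper quota.

none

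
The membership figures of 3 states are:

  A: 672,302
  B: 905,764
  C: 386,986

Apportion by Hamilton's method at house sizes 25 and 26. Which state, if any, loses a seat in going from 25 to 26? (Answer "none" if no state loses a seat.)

none

At 25 seats: A 9, B 11, C 5.
At 26 seats: A 9, B 12, C 5.
No state's allocation decreased.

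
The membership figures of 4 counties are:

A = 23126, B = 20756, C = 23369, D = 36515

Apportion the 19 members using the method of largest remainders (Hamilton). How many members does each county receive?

The standard divisor is 103766/19 ≈ 5461.368.
Standard quotas: A 4.2345, B 3.8005, C 4.2790, D 6.6861.
Lower quotas: A 4, B 3, C 4, D 6 (sum 17, leaving 2 seats).
Remainders in descending order: B 0.8005, D 0.6861, C 0.2790, A 0.2345.
Largest remainders: B, D receive the extra seats.

A 4, B 4, C 4, D 7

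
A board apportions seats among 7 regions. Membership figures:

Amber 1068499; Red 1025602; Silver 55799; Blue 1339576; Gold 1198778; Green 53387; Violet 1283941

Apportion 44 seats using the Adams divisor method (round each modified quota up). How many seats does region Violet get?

9

Standard divisor 6025582/44 ≈ 136945.045; standard quotas: Amber 7.802, Red 7.489, Silver 0.407, Blue 9.782, Gold 8.754, Green 0.390, Violet 9.376.
Rounding up gives 8, 8, 1, 10, 9, 1, 10 = 47 seats, so the divisor must be adjusted.
With modified divisor 149300: modified quotas Amber 7.157, Red 6.869, Silver 0.374, Blue 8.972, Gold 8.029, Green 0.358, Violet 8.600.
Rounding up: Amber 8, Red 7, Silver 1, Blue 9, Gold 9, Green 1, Violet 9 (total 44).
Violet receives 9.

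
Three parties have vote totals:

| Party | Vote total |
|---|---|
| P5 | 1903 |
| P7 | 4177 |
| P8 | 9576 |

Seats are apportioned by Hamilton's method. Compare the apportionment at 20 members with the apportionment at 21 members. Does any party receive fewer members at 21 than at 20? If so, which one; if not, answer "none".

At 20 seats: P5 3, P7 5, P8 12.
At 21 seats: P5 2, P7 6, P8 13.
P5 drops from 3 to 2.

P5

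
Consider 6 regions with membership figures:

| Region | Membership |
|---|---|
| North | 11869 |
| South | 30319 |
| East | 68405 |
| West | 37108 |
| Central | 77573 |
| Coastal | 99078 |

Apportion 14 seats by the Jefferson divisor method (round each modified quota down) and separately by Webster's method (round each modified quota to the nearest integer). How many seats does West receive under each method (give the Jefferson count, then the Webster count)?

1 and 2

Jefferson: North 0, South 1, East 3, West 1, Central 4, Coastal 5.
Webster: North 1, South 1, East 3, West 2, Central 3, Coastal 4.
West gets 1 under Jefferson and 2 under Webster.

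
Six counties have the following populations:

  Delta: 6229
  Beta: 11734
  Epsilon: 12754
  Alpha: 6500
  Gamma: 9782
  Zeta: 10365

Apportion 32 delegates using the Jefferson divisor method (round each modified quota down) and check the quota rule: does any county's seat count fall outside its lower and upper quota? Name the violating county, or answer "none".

Standard quotas: Delta 3.475, Beta 6.546, Epsilon 7.115, Alpha 3.626, Gamma 5.457, Zeta 5.782.
Jefferson allocation: Delta 3, Beta 7, Epsilon 7, Alpha 3, Gamma 6, Zeta 6.
Every allocation lies between the lower and upper quota.

none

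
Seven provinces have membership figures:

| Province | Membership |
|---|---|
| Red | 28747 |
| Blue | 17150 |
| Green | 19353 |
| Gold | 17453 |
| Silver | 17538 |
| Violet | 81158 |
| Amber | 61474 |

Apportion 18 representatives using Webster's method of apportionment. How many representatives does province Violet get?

6

Standard divisor 242873/18 ≈ 13492.944; standard quotas: Red 2.131, Blue 1.271, Green 1.434, Gold 1.293, Silver 1.300, Violet 6.015, Amber 4.556.
Rounding to the nearest integer gives 2, 1, 1, 1, 1, 6, 5 = 17 seats, so the divisor must be adjusted.
With modified divisor 12700: modified quotas Red 2.264, Blue 1.350, Green 1.524, Gold 1.374, Silver 1.381, Violet 6.390, Amber 4.840.
Rounding to the nearest integer: Red 2, Blue 1, Green 2, Gold 1, Silver 1, Violet 6, Amber 5 (total 18).
Violet receives 6.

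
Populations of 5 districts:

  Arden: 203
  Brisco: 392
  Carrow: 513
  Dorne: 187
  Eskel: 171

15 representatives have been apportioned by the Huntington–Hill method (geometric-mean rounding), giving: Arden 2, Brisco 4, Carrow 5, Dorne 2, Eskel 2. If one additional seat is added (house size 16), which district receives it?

Carrow

Priority for the next seat is population ÷ (√(s·(s+1))).
Priorities: Arden 82.874, Brisco 87.654, Carrow 93.661, Dorne 76.342, Eskel 69.810.
Highest priority: Carrow.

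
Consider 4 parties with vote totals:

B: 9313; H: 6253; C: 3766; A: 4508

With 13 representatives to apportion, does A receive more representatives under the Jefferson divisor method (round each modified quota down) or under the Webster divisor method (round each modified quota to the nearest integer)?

Webster

Jefferson: B 5, H 4, C 2, A 2.
Webster: B 5, H 3, C 2, A 3.
A gets 2 under Jefferson and 3 under Webster.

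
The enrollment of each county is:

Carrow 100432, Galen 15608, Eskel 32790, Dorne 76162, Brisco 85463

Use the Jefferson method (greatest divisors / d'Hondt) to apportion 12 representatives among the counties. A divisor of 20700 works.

With modified divisor 20700: modified quotas Carrow 4.852, Galen 0.754, Eskel 1.584, Dorne 3.679, Brisco 4.129.
Rounding down: Carrow 4, Galen 0, Eskel 1, Dorne 3, Brisco 4 (total 12).

Carrow: 4, Galen: 0, Eskel: 1, Dorne: 3, Brisco: 4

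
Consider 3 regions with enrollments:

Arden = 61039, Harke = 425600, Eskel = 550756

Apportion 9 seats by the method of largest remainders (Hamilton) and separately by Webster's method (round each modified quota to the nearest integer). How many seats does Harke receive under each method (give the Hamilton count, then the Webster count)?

Hamilton: Arden 0, Harke 4, Eskel 5.
Webster: Arden 1, Harke 3, Eskel 5.
Harke gets 4 under Hamilton and 3 under Webster.

4 and 3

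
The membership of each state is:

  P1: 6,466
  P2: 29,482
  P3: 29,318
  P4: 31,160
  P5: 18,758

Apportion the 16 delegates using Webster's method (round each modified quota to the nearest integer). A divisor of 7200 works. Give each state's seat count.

With modified divisor 7200: modified quotas P1 0.898, P2 4.095, P3 4.072, P4 4.328, P5 2.605.
Rounding to the nearest integer: P1 1, P2 4, P3 4, P4 4, P5 3 (total 16).

P1 1, P2 4, P3 4, P4 4, P5 3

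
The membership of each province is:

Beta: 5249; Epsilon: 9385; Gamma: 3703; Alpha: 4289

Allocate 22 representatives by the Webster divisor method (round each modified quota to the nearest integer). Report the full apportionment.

Standard divisor 22626/22 ≈ 1028.455; standard quotas: Beta 5.104, Epsilon 9.125, Gamma 3.601, Alpha 4.170.
Rounding to the nearest integer gives Beta 5, Epsilon 9, Gamma 4, Alpha 4 — total 22, matching the house size, so no adjustment is needed.

Beta=5; Epsilon=9; Gamma=4; Alpha=4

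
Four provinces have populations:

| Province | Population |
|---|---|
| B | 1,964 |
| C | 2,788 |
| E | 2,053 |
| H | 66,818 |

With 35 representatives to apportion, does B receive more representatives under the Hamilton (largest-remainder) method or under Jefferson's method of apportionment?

Hamilton: B 1, C 1, E 1, H 32.
Jefferson: B 0, C 1, E 1, H 33.
B gets 1 under Hamilton and 0 under Jefferson.

Hamilton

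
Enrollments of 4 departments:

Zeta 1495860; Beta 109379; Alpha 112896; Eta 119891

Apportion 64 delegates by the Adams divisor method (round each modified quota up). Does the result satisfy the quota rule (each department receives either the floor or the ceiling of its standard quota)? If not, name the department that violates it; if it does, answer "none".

Standard quotas: Zeta 52.086, Beta 3.809, Alpha 3.931, Eta 4.175.
Adams allocation: Zeta 51, Beta 4, Alpha 4, Eta 5.
Zeta has quota 52.086 (lower 52, upper 53) but receives 51 — outside the quota interval.

Zeta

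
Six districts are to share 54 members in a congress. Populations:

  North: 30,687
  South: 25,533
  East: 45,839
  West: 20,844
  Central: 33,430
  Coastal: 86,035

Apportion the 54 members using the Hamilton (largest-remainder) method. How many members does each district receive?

North: 7; South: 6; East: 10; West: 5; Central: 7; Coastal: 19

The standard divisor is 242368/54 ≈ 4488.296.
Standard quotas: North 6.8371, South 5.6888, East 10.2130, West 4.6441, Central 7.4483, Coastal 19.1687.
Lower quotas: North 6, South 5, East 10, West 4, Central 7, Coastal 19 (sum 51, leaving 3 seats).
Remainders in descending order: North 0.8371, South 0.6888, West 0.6441, Central 0.4483, East 0.2130, Coastal 0.1687.
The surplus seats go to North, South, West.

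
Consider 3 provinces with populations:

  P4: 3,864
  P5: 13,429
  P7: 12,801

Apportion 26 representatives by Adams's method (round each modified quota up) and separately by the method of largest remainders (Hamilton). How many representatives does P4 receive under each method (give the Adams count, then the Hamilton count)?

Adams: P4 4, P5 11, P7 11.
Hamilton: P4 3, P5 12, P7 11.
P4 gets 4 under Adams and 3 under Hamilton.

4 and 3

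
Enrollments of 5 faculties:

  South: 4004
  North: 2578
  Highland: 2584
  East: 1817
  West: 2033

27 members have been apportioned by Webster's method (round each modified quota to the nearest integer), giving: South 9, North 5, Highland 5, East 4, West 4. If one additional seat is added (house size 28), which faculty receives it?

Highland

Priority for the next seat is population ÷ (current seats + 0.5).
Priorities: South 421.474, North 468.727, Highland 469.818, East 403.778, West 451.778.
Highest priority: Highland.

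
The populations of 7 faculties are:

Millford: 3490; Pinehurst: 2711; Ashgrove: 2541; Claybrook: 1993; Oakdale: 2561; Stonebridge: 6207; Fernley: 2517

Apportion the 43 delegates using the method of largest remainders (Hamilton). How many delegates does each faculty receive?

The standard divisor is 22020/43 ≈ 512.093.
Standard quotas: Millford 6.8152, Pinehurst 5.2940, Ashgrove 4.9620, Claybrook 3.8919, Oakdale 5.0010, Stonebridge 12.1208, Fernley 4.9151.
Lower quotas: Millford 6, Pinehurst 5, Ashgrove 4, Claybrook 3, Oakdale 5, Stonebridge 12, Fernley 4 (sum 39, leaving 4 seats).
Remainders in descending order: Ashgrove 0.9620, Fernley 0.9151, Claybrook 0.8919, Millford 0.8152, Pinehurst 0.2940, Stonebridge 0.1208, Oakdale 0.0010.
Largest remainders: Ashgrove, Fernley, Claybrook, Millford receive the extra seats.

Millford 7, Pinehurst 5, Ashgrove 5, Claybrook 4, Oakdale 5, Stonebridge 12, Fernley 5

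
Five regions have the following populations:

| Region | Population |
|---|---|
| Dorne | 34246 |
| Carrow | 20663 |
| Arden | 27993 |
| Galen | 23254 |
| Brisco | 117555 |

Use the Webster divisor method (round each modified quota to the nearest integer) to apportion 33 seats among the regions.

Standard divisor 223711/33 ≈ 6779.121; standard quotas: Dorne 5.052, Carrow 3.048, Arden 4.129, Galen 3.430, Brisco 17.341.
Rounding to the nearest integer gives 5, 3, 4, 3, 17 = 32 seats, so the divisor must be adjusted.
With modified divisor 6700: modified quotas Dorne 5.111, Carrow 3.084, Arden 4.178, Galen 3.471, Brisco 17.546.
Rounding to the nearest integer: Dorne 5, Carrow 3, Arden 4, Galen 3, Brisco 18 (total 33).

Dorne 5, Carrow 3, Arden 4, Galen 3, Brisco 18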